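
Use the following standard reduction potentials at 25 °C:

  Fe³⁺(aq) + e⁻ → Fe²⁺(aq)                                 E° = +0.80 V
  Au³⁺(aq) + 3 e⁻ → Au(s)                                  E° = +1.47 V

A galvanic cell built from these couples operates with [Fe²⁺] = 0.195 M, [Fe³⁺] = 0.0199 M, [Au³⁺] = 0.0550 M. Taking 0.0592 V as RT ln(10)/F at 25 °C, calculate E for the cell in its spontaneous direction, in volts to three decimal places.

Au³⁺/Au is the cathode (higher E°), Fe³⁺/Fe²⁺ the anode: E°cell = +1.47 − (+0.80) = +0.67 V, n = 3.
Overall: Au³⁺(aq) + 3 Fe²⁺(aq) → Au(s) + 3 Fe³⁺(aq)
Q = [Fe³⁺]^3 / ([Au³⁺]·[Fe²⁺]^3); log Q = -1.714.
E = E° − (0.0592/n) log Q = +0.67 − (0.0592/3)(-1.714) = +0.704 V.

+0.704 V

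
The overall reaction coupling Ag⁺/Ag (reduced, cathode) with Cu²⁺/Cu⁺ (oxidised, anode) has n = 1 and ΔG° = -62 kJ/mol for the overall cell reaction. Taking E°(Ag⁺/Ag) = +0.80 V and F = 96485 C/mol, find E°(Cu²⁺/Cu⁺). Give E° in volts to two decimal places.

E°cell = −ΔG°/(nF) = −(-62×10³)/((1)(96485)) = +0.643 V.
Since Ag⁺/Ag is the cathode and Cu²⁺/Cu⁺ the anode, E°cell = E°(Ag⁺/Ag) − E°(Cu²⁺/Cu⁺).
So E°(Cu²⁺/Cu⁺) = E°(Ag⁺/Ag) − E°cell = (+0.80) − (+0.643) = +0.16 V.

+0.16 V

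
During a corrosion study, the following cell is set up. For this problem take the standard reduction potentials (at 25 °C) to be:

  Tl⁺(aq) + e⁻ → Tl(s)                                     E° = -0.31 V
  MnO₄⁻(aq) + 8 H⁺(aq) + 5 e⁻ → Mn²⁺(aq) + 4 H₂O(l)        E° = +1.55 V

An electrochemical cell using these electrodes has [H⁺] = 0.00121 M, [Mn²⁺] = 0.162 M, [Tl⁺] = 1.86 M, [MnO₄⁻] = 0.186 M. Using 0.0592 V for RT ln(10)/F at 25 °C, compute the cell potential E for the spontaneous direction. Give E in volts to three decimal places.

+1.568 V

MnO₄⁻/Mn²⁺ is the cathode (higher E°), Tl⁺/Tl the anode: E°cell = +1.55 − (-0.31) = +1.86 V, n = 5.
Overall: MnO₄⁻(aq) + 8 H⁺(aq) + 5 Tl(s) → Mn²⁺(aq) + 4 H₂O(l) + 5 Tl⁺(aq)
Q = [Mn²⁺]·[Tl⁺]^5 / ([MnO₄⁻]·[H⁺]^8); log Q = 24.625.
E = E° − (0.0592/n) log Q = +1.86 − (0.0592/5)(24.625) = +1.568 V.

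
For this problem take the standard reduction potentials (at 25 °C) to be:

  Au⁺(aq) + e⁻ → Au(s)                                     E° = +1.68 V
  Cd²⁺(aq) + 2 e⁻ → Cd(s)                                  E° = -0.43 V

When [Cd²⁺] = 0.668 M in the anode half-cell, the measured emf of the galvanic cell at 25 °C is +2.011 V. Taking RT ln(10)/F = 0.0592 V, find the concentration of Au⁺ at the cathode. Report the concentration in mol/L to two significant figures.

Au⁺/Au is the cathode, Cd²⁺/Cd the anode: E°cell = +2.11 V, n = 2.
Overall reaction: 2 Au⁺(aq) + Cd(s) → 2 Au(s) + Cd²⁺(aq); Q = [Cd²⁺]^1/[Au⁺]^2.
From E = E° − (0.0592/n) log Q: log Q = (E° − E)·n/0.0592 = (+2.11 − (+2.011))·2/0.0592 = 3.3446.
So 2·log[Au⁺] = 1·log(0.668) − log Q = -0.1752 − (3.3446) = -3.5198; log[Au⁺] = -3.5198 / 2 = -1.7599; [Au⁺] = 10^(-1.7599) ≈ 0.017 M.

0.017 M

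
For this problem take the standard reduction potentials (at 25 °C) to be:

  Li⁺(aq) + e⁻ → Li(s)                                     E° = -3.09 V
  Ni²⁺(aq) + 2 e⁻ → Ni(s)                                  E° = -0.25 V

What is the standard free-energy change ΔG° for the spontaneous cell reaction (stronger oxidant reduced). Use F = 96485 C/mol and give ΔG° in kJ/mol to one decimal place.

-548.0 kJ/mol

Ni²⁺/Ni (E° = -0.25 V) is the cathode; Li⁺/Li (E° = -3.09 V) is the anode, so E°cell = +2.84 V.
Balancing electrons gives n = 2 (lcm of 2 and 1).
ΔG° = −nFE° = −(2)(96485)(+2.84) = -548,035 J = -548.0 kJ/mol.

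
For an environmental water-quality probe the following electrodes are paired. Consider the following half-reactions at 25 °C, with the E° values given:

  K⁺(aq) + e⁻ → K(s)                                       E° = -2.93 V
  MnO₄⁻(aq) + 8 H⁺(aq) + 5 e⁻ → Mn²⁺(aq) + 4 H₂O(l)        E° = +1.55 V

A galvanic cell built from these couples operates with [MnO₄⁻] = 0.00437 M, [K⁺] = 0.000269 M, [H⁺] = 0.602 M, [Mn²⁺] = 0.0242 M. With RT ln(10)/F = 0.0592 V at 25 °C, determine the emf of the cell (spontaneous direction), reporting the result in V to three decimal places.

+4.662 V

MnO₄⁻/Mn²⁺ is the cathode (higher E°), K⁺/K the anode: E°cell = +1.55 − (-2.93) = +4.48 V, n = 5.
Overall: MnO₄⁻(aq) + 8 H⁺(aq) + 5 K(s) → Mn²⁺(aq) + 4 H₂O(l) + 5 K⁺(aq)
Q = [Mn²⁺]·[K⁺]^5 / ([MnO₄⁻]·[H⁺]^8); log Q = -15.345.
E = E° − (0.0592/n) log Q = +4.48 − (0.0592/5)(-15.345) = +4.662 V.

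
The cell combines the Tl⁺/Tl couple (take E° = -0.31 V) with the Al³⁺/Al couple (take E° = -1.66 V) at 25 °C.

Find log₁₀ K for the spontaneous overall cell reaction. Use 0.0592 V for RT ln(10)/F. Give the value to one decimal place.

Cathode: Tl⁺/Tl; anode: Al³⁺/Al. E°cell = +1.35 V, n = 3.
log K = nE°cell / 0.0592 = (3)(+1.35) / 0.0592 = 68.4.

68.4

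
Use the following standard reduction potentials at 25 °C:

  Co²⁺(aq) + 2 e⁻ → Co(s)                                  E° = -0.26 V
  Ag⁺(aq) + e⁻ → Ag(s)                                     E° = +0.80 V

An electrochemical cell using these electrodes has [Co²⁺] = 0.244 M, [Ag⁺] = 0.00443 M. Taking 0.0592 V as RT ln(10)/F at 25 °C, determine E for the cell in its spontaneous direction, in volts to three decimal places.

+0.939 V

Ag⁺/Ag is the cathode (higher E°), Co²⁺/Co the anode: E°cell = +0.80 − (-0.26) = +1.06 V, n = 2.
Overall: 2 Ag⁺(aq) + Co(s) → 2 Ag(s) + Co²⁺(aq)
Q = [Co²⁺] / ([Ag⁺]^2); log Q = 4.095.
E = E° − (0.0592/n) log Q = +1.06 − (0.0592/2)(4.095) = +0.939 V.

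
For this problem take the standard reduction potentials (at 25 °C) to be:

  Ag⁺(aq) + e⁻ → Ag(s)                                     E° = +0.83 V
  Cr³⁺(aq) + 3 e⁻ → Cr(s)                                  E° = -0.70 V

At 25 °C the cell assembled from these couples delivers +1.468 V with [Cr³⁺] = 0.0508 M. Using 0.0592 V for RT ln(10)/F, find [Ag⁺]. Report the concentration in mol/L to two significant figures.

Ag⁺/Ag is the cathode, Cr³⁺/Cr the anode: E°cell = +1.53 V, n = 3.
Overall reaction: 3 Ag⁺(aq) + Cr(s) → 3 Ag(s) + Cr³⁺(aq); Q = [Cr³⁺]^1/[Ag⁺]^3.
From E = E° − (0.0592/n) log Q: log Q = (E° − E)·n/0.0592 = (+1.53 − (+1.468))·3/0.0592 = 3.1419.
So 3·log[Ag⁺] = 1·log(0.0508) − log Q = -1.2941 − (3.1419) = -4.4360; log[Ag⁺] = -4.4360 / 3 = -1.4787; [Ag⁺] = 10^(-1.4787) ≈ 0.033 M.

0.033 M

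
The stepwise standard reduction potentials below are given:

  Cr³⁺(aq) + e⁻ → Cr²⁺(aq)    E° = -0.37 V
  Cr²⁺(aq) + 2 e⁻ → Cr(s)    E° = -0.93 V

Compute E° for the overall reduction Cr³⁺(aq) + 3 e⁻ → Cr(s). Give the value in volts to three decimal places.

-0.743 V

Standard free energies of sequential steps add: ΔG°₃ = ΔG°₁ + ΔG°₂, so n₃E°₃ = n₁E°₁ + n₂E°₂.
E°₃ = (1×-0.37 + 2×-0.93) / 3 = (-2.230) / 3 = -0.743 V.
E° values themselves are not directly additive — weighting by electron count is essential.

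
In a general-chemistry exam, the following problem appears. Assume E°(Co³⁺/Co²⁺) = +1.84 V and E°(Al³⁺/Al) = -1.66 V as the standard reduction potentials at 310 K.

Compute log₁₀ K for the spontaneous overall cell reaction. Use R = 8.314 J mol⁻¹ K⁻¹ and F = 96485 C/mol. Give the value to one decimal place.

Cathode: Co³⁺/Co²⁺; anode: Al³⁺/Al. E°cell = (+1.84) − (-1.66) = +3.50 V, with n = 3.
ΔG° = −nFE° = −RT ln K, so ln K = nFE°/(RT) = (3)(96485)(+3.50) / ((8.314)(310)) = 393.077.
log₁₀ K = 393.077 / ln 10 = 170.7.

170.7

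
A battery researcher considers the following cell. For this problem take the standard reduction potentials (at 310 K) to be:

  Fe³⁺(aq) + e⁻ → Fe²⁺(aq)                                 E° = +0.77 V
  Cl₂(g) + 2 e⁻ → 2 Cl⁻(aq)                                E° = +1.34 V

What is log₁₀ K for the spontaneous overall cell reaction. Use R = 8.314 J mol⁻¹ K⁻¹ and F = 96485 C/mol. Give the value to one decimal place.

18.5

Cathode: Cl₂/Cl⁻; anode: Fe³⁺/Fe²⁺. E°cell = (+1.34) − (+0.77) = +0.57 V, with n = 2.
ΔG° = −nFE° = −RT ln K, so ln K = nFE°/(RT) = (2)(96485)(+0.57) / ((8.314)(310)) = 42.677.
log₁₀ K = 42.677 / ln 10 = 18.5.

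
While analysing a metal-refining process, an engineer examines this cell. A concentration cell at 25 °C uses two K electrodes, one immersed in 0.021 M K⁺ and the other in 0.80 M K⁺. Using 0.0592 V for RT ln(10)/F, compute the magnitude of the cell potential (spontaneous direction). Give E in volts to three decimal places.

+0.094 V

For a concentration cell E°cell = 0. The 0.80 M side is the cathode (reduction is favoured where [K⁺] is higher).
With n = 1, E = −(0.0592/1) log([K⁺]ₐₙ/[K⁺]꜀ₐₜ) = −(0.0592/1) log(0.021/0.8) = −(0.0592/1)(-1.581) = +0.094 V.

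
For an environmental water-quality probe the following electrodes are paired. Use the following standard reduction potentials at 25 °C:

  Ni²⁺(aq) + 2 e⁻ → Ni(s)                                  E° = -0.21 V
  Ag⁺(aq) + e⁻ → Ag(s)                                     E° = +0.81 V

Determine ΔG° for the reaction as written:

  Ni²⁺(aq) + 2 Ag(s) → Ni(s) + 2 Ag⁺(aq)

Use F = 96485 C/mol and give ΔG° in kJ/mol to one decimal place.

+196.8 kJ/mol

As written, Ni²⁺/Ni is reduced (cathode) and Ag⁺/Ag is oxidised (anode), so E°cell = (-0.21) − (+0.81) = -1.02 V.
Balancing electrons gives n = 2.
ΔG° = −nFE° = −(2)(96485)(-1.02) = 196,829 J = +196.8 kJ/mol.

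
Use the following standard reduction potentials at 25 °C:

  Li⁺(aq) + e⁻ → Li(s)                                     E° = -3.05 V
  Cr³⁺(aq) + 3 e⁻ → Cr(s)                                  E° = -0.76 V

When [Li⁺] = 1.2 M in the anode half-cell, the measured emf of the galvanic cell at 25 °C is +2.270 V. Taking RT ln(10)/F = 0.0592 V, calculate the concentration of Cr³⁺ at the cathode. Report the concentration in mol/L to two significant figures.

0.17 M

Cr³⁺/Cr is the cathode, Li⁺/Li the anode: E°cell = +2.29 V, n = 3.
Overall reaction: Cr³⁺(aq) + 3 Li(s) → Cr(s) + 3 Li⁺(aq); Q = [Li⁺]^3/[Cr³⁺]^1.
From E = E° − (0.0592/n) log Q: log Q = (E° − E)·n/0.0592 = (+2.29 − (+2.270))·3/0.0592 = 1.0135.
So 1·log[Cr³⁺] = 3·log(1.2) − log Q = 0.2375 − (1.0135) = -0.7760; [Cr³⁺] = 10^(-0.7760) ≈ 0.17 M.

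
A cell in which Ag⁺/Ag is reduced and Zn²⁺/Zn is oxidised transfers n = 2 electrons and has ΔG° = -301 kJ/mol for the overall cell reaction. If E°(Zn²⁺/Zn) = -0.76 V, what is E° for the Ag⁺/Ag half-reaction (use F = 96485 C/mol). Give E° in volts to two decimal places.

+0.80 V

E°cell = −ΔG°/(nF) = −(-301×10³)/((2)(96485)) = +1.560 V.
Since Ag⁺/Ag is the cathode and Zn²⁺/Zn the anode, E°cell = E°(Ag⁺/Ag) − E°(Zn²⁺/Zn).
So E°(Ag⁺/Ag) = E°cell + E°(Zn²⁺/Zn) = +1.560 + (-0.76) = +0.80 V.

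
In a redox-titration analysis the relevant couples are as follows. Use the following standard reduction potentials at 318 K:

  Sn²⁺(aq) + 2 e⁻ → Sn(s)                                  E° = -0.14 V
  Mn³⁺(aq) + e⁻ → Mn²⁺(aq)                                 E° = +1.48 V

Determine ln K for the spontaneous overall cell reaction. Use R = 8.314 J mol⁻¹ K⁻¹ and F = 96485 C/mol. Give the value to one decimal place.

Cathode: Mn³⁺/Mn²⁺; anode: Sn²⁺/Sn. E°cell = (+1.48) − (-0.14) = +1.62 V, with n = 2.
ΔG° = −nFE° = −RT ln K, so ln K = nFE°/(RT) = (2)(96485)(+1.62) / ((8.314)(318)) = 118.241.

118.2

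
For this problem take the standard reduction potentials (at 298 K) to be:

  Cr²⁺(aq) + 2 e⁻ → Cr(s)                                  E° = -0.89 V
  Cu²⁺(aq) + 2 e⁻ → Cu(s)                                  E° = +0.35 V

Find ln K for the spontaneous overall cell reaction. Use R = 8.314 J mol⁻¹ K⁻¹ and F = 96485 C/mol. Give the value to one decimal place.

96.6

Cathode: Cu²⁺/Cu; anode: Cr²⁺/Cr. E°cell = (+0.35) − (-0.89) = +1.24 V, with n = 2.
ΔG° = −nFE° = −RT ln K, so ln K = nFE°/(RT) = (2)(96485)(+1.24) / ((8.314)(298)) = 96.580.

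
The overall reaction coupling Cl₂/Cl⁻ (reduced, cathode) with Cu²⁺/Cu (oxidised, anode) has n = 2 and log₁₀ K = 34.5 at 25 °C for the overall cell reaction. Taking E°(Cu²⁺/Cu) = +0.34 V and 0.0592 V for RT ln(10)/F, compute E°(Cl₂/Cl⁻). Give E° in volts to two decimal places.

+1.36 V

E°cell = (0.0592/n)·log K = (0.0592/2)(34.5) = +1.021 V.
Since Cl₂/Cl⁻ is the cathode and Cu²⁺/Cu the anode, E°cell = E°(Cl₂/Cl⁻) − E°(Cu²⁺/Cu).
So E°(Cl₂/Cl⁻) = E°cell + E°(Cu²⁺/Cu) = +1.021 + (+0.34) = +1.36 V.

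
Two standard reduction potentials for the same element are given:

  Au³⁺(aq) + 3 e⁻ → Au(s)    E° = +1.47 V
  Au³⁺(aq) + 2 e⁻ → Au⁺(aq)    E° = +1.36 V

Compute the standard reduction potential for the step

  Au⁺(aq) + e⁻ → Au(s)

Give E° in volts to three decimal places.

Sequential free energies add, so n₃E°₃ = n₁E°₁ + n₂E°₂.
With n₃ = 3, and the known step contributing 2×(+1.36) V, the unknown satisfies 1·E° = 3×(+1.47) − 2×(+1.36) = +1.690.
E° = +1.690 / 1 = +1.690 V.

+1.690 V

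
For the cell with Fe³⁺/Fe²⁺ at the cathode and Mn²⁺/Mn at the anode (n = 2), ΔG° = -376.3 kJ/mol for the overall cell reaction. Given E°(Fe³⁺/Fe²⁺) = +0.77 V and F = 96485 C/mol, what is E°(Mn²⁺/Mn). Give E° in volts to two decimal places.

-1.18 V

E°cell = −ΔG°/(nF) = −(-376.3×10³)/((2)(96485)) = +1.950 V.
Since Fe³⁺/Fe²⁺ is the cathode and Mn²⁺/Mn the anode, E°cell = E°(Fe³⁺/Fe²⁺) − E°(Mn²⁺/Mn).
So E°(Mn²⁺/Mn) = E°(Fe³⁺/Fe²⁺) − E°cell = (+0.77) − (+1.950) = -1.18 V.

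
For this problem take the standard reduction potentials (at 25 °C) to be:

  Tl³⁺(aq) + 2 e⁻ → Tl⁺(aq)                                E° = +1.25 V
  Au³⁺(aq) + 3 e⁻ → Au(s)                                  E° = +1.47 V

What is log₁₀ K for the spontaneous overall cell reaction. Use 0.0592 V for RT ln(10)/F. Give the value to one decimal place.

22.3

Cathode: Au³⁺/Au; anode: Tl³⁺/Tl⁺. E°cell = +0.22 V, n = 6.
log K = nE°cell / 0.0592 = (6)(+0.22) / 0.0592 = 22.3.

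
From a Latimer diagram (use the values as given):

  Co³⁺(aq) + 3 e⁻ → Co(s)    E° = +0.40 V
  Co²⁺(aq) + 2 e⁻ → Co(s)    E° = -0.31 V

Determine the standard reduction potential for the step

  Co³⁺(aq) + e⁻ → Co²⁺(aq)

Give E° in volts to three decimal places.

Sequential free energies add, so n₃E°₃ = n₁E°₁ + n₂E°₂.
With n₃ = 3, and the known step contributing 2×(-0.31) V, the unknown satisfies 1·E° = 3×(+0.40) − 2×(-0.31) = +1.820.
E° = +1.820 / 1 = +1.820 V.

+1.820 V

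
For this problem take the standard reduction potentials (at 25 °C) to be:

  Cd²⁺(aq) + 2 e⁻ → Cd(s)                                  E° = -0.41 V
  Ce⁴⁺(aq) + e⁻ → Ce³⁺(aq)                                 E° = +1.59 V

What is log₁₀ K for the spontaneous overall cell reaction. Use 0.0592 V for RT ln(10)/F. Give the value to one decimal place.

67.6

Cathode: Ce⁴⁺/Ce³⁺; anode: Cd²⁺/Cd. E°cell = +2.00 V, n = 2.
log K = nE°cell / 0.0592 = (2)(+2.00) / 0.0592 = 67.6.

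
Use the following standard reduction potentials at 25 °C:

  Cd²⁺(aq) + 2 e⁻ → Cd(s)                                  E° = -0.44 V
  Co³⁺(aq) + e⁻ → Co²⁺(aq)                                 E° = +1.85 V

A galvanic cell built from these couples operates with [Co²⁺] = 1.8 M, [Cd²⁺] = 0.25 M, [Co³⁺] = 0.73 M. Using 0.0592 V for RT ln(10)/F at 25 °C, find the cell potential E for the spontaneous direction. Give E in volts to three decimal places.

Co³⁺/Co²⁺ is the cathode (higher E°), Cd²⁺/Cd the anode: E°cell = +1.85 − (-0.44) = +2.29 V, n = 2.
Overall: 2 Co³⁺(aq) + Cd(s) → 2 Co²⁺(aq) + Cd²⁺(aq)
Q = [Co²⁺]^2·[Cd²⁺] / ([Co³⁺]^2); log Q = 0.182.
E = E° − (0.0592/n) log Q = +2.29 − (0.0592/2)(0.182) = +2.285 V.

+2.285 V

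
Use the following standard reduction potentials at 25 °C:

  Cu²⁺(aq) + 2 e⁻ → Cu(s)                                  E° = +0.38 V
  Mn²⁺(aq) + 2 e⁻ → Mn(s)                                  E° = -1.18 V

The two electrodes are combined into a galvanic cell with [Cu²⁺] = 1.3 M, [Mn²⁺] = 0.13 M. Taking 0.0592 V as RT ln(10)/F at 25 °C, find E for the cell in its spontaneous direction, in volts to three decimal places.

Cu²⁺/Cu is the cathode (higher E°), Mn²⁺/Mn the anode: E°cell = +0.38 − (-1.18) = +1.56 V, n = 2.
Overall: Cu²⁺(aq) + Mn(s) → Cu(s) + Mn²⁺(aq)
Q = [Mn²⁺] / ([Cu²⁺]); log Q = -1.000.
E = E° − (0.0592/n) log Q = +1.56 − (0.0592/2)(-1.000) = +1.590 V.

+1.590 V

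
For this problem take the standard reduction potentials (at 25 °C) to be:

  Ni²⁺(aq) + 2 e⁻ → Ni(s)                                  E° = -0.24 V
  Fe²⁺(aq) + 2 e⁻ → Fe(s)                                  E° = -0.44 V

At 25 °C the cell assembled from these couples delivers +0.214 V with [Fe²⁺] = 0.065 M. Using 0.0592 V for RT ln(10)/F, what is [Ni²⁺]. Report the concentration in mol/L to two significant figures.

0.19 M

Ni²⁺/Ni is the cathode, Fe²⁺/Fe the anode: E°cell = +0.20 V, n = 2.
Overall reaction: Ni²⁺(aq) + Fe(s) → Ni(s) + Fe²⁺(aq); Q = [Fe²⁺]^1/[Ni²⁺]^1.
From E = E° − (0.0592/n) log Q: log Q = (E° − E)·n/0.0592 = (+0.20 − (+0.214))·2/0.0592 = -0.4730.
So 1·log[Ni²⁺] = 1·log(0.065) − log Q = -1.1871 − (-0.4730) = -0.7141; [Ni²⁺] = 10^(-0.7141) ≈ 0.19 M.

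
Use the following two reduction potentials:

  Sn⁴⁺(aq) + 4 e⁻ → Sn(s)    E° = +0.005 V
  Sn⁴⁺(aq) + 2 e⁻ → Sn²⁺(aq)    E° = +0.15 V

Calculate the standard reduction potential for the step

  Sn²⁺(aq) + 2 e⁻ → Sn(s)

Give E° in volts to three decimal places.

-0.140 V

Sequential free energies add, so n₃E°₃ = n₁E°₁ + n₂E°₂.
With n₃ = 4, and the known step contributing 2×(+0.15) V, the unknown satisfies 2·E° = 4×(+0.005) − 2×(+0.15) = -0.280.
E° = -0.280 / 2 = -0.140 V.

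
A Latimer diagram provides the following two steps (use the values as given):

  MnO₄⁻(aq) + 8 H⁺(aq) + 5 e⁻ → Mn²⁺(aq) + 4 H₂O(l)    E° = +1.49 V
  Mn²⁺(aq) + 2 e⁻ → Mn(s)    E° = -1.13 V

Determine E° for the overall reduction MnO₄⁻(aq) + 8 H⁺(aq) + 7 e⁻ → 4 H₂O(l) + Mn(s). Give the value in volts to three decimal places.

+0.741 V

Adding the free-energy changes (−nFE°) of the two steps gives −n₃FE°₃ = −n₁FE°₁ − n₂FE°₂.
E°₃ = (5×+1.49 + 2×-1.13) / 7 = (+5.190) / 7 = +0.741 V.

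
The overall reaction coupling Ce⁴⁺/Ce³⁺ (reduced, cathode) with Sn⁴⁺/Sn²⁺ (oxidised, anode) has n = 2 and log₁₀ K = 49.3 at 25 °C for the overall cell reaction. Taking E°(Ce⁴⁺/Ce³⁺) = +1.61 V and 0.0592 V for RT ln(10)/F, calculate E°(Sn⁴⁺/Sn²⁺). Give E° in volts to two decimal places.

E°cell = (0.0592/n)·log K = (0.0592/2)(49.3) = +1.459 V.
Since Ce⁴⁺/Ce³⁺ is the cathode and Sn⁴⁺/Sn²⁺ the anode, E°cell = E°(Ce⁴⁺/Ce³⁺) − E°(Sn⁴⁺/Sn²⁺).
So E°(Sn⁴⁺/Sn²⁺) = E°(Ce⁴⁺/Ce³⁺) − E°cell = (+1.61) − (+1.459) = +0.15 V.

+0.15 V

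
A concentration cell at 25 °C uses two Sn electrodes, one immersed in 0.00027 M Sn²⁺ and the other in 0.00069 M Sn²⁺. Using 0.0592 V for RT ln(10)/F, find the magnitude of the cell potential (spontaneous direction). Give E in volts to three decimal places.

For a concentration cell E°cell = 0. The 0.00069 M side is the cathode (reduction is favoured where [Sn²⁺] is higher).
With n = 2, E = −(0.0592/2) log([Sn²⁺]ₐₙ/[Sn²⁺]꜀ₐₜ) = −(0.0592/2) log(0.00027/0.00069) = −(0.0592/2)(-0.407) = +0.012 V.

+0.012 V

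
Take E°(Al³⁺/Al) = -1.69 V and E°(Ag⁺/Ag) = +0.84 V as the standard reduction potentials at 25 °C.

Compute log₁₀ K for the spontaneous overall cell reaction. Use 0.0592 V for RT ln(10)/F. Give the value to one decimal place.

128.2

Cathode: Ag⁺/Ag; anode: Al³⁺/Al. E°cell = +2.53 V, n = 3.
log K = nE°cell / 0.0592 = (3)(+2.53) / 0.0592 = 128.2.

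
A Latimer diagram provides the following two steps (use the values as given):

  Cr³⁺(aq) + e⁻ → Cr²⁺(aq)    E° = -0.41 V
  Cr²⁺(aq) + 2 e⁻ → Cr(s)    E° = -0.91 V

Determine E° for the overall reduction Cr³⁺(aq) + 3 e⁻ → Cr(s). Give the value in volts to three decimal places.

Standard free energies of sequential steps add: ΔG°₃ = ΔG°₁ + ΔG°₂, so n₃E°₃ = n₁E°₁ + n₂E°₂.
E°₃ = (1×-0.41 + 2×-0.91) / 3 = (-2.230) / 3 = -0.743 V.

-0.743 V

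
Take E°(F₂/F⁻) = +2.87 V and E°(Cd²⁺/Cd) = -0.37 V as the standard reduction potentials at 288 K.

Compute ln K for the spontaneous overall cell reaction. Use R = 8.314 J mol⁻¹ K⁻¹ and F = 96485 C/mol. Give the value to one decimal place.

261.1

Cathode: F₂/F⁻; anode: Cd²⁺/Cd. E°cell = (+2.87) − (-0.37) = +3.24 V, with n = 2.
ΔG° = −nFE° = −RT ln K, so ln K = nFE°/(RT) = (2)(96485)(+3.24) / ((8.314)(288)) = 261.115.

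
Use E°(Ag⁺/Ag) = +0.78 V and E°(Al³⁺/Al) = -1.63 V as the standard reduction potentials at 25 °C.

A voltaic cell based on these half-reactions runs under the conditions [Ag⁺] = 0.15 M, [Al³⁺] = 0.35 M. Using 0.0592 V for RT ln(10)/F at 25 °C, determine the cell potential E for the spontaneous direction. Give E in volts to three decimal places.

Ag⁺/Ag is the cathode (higher E°), Al³⁺/Al the anode: E°cell = +0.78 − (-1.63) = +2.41 V, n = 3.
Overall: 3 Ag⁺(aq) + Al(s) → 3 Ag(s) + Al³⁺(aq)
Q = [Al³⁺] / ([Ag⁺]^3); log Q = 2.016.
E = E° − (0.0592/n) log Q = +2.41 − (0.0592/3)(2.016) = +2.370 V.

+2.370 V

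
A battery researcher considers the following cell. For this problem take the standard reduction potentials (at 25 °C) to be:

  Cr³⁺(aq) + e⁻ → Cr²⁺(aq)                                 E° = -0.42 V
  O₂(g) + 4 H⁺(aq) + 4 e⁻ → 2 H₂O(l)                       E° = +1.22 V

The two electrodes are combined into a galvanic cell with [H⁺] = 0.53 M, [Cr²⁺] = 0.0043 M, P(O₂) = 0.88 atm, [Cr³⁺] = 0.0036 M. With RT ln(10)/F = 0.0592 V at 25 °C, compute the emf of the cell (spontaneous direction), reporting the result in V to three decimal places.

O₂/H₂O is the cathode (higher E°), Cr³⁺/Cr²⁺ the anode: E°cell = +1.22 − (-0.42) = +1.64 V, n = 4.
Overall: O₂(g) + 4 H⁺(aq) + 4 Cr²⁺(aq) → 2 H₂O(l) + 4 Cr³⁺(aq)
Q = [Cr³⁺]^4 / (P(O₂)·[H⁺]^4·[Cr²⁺]^4); log Q = 0.850.
E = E° − (0.0592/n) log Q = +1.64 − (0.0592/4)(0.850) = +1.627 V.

+1.627 V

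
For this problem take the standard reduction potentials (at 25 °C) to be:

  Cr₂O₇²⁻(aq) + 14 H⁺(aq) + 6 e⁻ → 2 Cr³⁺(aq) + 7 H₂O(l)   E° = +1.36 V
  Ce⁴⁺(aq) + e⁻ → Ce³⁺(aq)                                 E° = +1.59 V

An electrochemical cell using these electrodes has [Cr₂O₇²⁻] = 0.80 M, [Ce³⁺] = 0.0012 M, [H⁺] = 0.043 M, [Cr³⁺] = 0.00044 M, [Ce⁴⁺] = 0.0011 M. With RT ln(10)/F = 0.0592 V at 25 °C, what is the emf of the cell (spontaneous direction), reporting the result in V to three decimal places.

Ce⁴⁺/Ce³⁺ is the cathode (higher E°), Cr₂O₇²⁻/Cr³⁺ the anode: E°cell = +1.59 − (+1.36) = +0.23 V, n = 6.
Overall: 6 Ce⁴⁺(aq) + 2 Cr³⁺(aq) + 7 H₂O(l) → 6 Ce³⁺(aq) + Cr₂O₇²⁻(aq) + 14 H⁺(aq)
Q = [Ce³⁺]^6·[Cr₂O₇²⁻]·[H⁺]^14 / ([Ce⁴⁺]^6·[Cr³⁺]^2); log Q = -12.289.
E = E° − (0.0592/n) log Q = +0.23 − (0.0592/6)(-12.289) = +0.351 V.

+0.351 V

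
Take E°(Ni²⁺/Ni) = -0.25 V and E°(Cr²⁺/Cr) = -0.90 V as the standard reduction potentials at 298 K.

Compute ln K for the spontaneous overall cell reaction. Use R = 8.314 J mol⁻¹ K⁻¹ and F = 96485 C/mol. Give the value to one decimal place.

Cathode: Ni²⁺/Ni; anode: Cr²⁺/Cr. E°cell = (-0.25) − (-0.90) = +0.65 V, with n = 2.
ΔG° = −nFE° = −RT ln K, so ln K = nFE°/(RT) = (2)(96485)(+0.65) / ((8.314)(298)) = 50.626.

50.6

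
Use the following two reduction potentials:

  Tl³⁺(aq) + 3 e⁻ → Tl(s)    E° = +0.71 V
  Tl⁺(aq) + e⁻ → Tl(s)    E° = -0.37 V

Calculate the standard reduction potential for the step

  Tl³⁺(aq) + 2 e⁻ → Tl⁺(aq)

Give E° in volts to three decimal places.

+1.250 V

Sequential free energies add, so n₃E°₃ = n₁E°₁ + n₂E°₂.
With n₃ = 3, and the known step contributing 1×(-0.37) V, the unknown satisfies 2·E° = 3×(+0.71) − 1×(-0.37) = +2.500.
E° = +2.500 / 2 = +1.250 V.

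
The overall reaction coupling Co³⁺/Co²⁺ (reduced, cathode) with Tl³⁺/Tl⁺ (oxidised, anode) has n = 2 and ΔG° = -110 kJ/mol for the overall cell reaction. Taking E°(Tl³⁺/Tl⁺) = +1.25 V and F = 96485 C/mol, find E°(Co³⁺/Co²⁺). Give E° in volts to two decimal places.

+1.82 V

E°cell = −ΔG°/(nF) = −(-110×10³)/((2)(96485)) = +0.570 V.
Since Co³⁺/Co²⁺ is the cathode and Tl³⁺/Tl⁺ the anode, E°cell = E°(Co³⁺/Co²⁺) − E°(Tl³⁺/Tl⁺).
So E°(Co³⁺/Co²⁺) = E°cell + E°(Tl³⁺/Tl⁺) = +0.570 + (+1.25) = +1.82 V.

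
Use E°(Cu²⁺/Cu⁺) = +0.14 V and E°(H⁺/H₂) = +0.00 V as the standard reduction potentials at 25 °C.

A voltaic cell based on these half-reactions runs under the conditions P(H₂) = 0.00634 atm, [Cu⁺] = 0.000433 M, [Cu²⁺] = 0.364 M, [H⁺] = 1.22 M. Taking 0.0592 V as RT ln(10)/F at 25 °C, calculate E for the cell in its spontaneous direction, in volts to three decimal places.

Cu²⁺/Cu⁺ is the cathode (higher E°), H⁺/H₂ the anode: E°cell = +0.14 − (+0.00) = +0.14 V, n = 2.
Overall: 2 Cu²⁺(aq) + H₂(g) → 2 Cu⁺(aq) + 2 H⁺(aq)
Q = [Cu⁺]^2·[H⁺]^2 / ([Cu²⁺]^2·P(H₂)); log Q = -3.479.
E = E° − (0.0592/n) log Q = +0.14 − (0.0592/2)(-3.479) = +0.243 V.

+0.243 V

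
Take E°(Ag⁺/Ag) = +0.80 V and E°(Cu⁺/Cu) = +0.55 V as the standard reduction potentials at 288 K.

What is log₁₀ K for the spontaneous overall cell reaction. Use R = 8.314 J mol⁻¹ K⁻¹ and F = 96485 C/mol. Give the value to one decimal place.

4.4

Cathode: Ag⁺/Ag; anode: Cu⁺/Cu. E°cell = (+0.80) − (+0.55) = +0.25 V, with n = 1.
ΔG° = −nFE° = −RT ln K, so ln K = nFE°/(RT) = (1)(96485)(+0.25) / ((8.314)(288)) = 10.074.
log₁₀ K = 10.074 / ln 10 = 4.4.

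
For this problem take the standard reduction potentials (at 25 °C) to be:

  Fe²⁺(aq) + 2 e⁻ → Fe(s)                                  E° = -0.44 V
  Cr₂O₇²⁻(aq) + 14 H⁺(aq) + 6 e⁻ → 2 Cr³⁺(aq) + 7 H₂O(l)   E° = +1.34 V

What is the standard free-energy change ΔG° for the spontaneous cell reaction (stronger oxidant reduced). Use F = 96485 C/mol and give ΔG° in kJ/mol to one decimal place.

-1030.5 kJ/mol

Cr₂O₇²⁻/Cr³⁺ (E° = +1.34 V) is the cathode; Fe²⁺/Fe (E° = -0.44 V) is the anode, so E°cell = +1.78 V.
Balancing electrons gives n = 6 (lcm of 6 and 2).
ΔG° = −nFE° = −(6)(96485)(+1.78) = -1,030,460 J = -1030.5 kJ/mol.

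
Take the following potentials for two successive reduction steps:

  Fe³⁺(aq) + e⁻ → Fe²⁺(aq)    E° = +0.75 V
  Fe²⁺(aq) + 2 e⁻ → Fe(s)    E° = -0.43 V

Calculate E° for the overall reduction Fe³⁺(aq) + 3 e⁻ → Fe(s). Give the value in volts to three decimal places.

-0.037 V

Since ΔG° = −nFE° is additive over sequential reductions, n₃E°₃ = n₁E°₁ + n₂E°₂.
E°₃ = (1×+0.75 + 2×-0.43) / 3 = (-0.110) / 3 = -0.037 V.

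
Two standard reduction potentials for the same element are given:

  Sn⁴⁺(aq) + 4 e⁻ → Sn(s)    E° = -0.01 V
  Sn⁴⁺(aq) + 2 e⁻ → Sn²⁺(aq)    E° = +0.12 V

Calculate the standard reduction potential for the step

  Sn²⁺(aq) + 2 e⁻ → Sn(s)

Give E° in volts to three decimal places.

Sequential free energies add, so n₃E°₃ = n₁E°₁ + n₂E°₂.
With n₃ = 4, and the known step contributing 2×(+0.12) V, the unknown satisfies 2·E° = 4×(-0.01) − 2×(+0.12) = -0.280.
E° = -0.280 / 2 = -0.140 V.

-0.140 V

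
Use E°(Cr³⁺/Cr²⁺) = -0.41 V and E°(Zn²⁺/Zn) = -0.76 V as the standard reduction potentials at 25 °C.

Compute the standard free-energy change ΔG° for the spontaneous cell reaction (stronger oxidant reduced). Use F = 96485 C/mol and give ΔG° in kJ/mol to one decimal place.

-67.5 kJ/mol

Cr³⁺/Cr²⁺ (E° = -0.41 V) is the cathode; Zn²⁺/Zn (E° = -0.76 V) is the anode, so E°cell = +0.35 V.
Balancing electrons gives n = 2 (lcm of 1 and 2).
ΔG° = −nFE° = −(2)(96485)(+0.35) = -67,540 J = -67.5 kJ/mol.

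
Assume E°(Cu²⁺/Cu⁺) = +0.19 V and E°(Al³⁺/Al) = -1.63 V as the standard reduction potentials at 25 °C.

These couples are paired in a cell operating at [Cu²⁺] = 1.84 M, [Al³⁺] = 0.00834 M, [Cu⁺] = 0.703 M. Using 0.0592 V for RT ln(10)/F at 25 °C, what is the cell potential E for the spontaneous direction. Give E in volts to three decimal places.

+1.886 V

Cu²⁺/Cu⁺ is the cathode (higher E°), Al³⁺/Al the anode: E°cell = +0.19 − (-1.63) = +1.82 V, n = 3.
Overall: 3 Cu²⁺(aq) + Al(s) → 3 Cu⁺(aq) + Al³⁺(aq)
Q = [Cu⁺]^3·[Al³⁺] / ([Cu²⁺]^3); log Q = -3.332.
E = E° − (0.0592/n) log Q = +1.82 − (0.0592/3)(-3.332) = +1.886 V.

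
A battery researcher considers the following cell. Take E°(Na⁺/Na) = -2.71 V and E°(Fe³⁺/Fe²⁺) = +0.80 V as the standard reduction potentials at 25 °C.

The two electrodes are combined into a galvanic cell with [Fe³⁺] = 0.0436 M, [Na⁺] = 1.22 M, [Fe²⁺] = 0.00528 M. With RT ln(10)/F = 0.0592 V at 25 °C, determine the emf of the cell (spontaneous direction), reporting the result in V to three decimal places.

Fe³⁺/Fe²⁺ is the cathode (higher E°), Na⁺/Na the anode: E°cell = +0.80 − (-2.71) = +3.51 V, n = 1.
Overall: Fe³⁺(aq) + Na(s) → Fe²⁺(aq) + Na⁺(aq)
Q = [Fe²⁺]·[Na⁺] / ([Fe³⁺]); log Q = -0.830.
E = E° − (0.0592/n) log Q = +3.51 − (0.0592/1)(-0.830) = +3.559 V.

+3.559 V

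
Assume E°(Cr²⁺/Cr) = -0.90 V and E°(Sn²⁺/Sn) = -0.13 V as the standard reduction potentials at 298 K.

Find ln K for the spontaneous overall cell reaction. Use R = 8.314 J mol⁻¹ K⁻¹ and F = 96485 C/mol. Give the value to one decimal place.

Cathode: Sn²⁺/Sn; anode: Cr²⁺/Cr. E°cell = (-0.13) − (-0.90) = +0.77 V, with n = 2.
ΔG° = −nFE° = −RT ln K, so ln K = nFE°/(RT) = (2)(96485)(+0.77) / ((8.314)(298)) = 59.973.

60.0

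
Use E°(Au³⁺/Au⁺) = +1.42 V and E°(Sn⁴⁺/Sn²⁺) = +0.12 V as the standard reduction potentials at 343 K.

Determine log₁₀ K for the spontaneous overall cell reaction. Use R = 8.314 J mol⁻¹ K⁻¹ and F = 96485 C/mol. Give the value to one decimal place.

Cathode: Au³⁺/Au⁺; anode: Sn⁴⁺/Sn²⁺. E°cell = (+1.42) − (+0.12) = +1.30 V, with n = 2.
ΔG° = −nFE° = −RT ln K, so ln K = nFE°/(RT) = (2)(96485)(+1.30) / ((8.314)(343)) = 87.969.
log₁₀ K = 87.969 / ln 10 = 38.2.

38.2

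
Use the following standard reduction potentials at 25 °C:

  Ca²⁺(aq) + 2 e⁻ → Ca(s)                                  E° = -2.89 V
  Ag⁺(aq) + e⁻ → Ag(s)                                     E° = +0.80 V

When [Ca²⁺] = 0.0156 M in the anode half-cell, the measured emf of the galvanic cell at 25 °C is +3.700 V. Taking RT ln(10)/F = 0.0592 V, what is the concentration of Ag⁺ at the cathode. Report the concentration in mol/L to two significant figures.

0.18 M

Ag⁺/Ag is the cathode, Ca²⁺/Ca the anode: E°cell = +3.69 V, n = 2.
Overall reaction: 2 Ag⁺(aq) + Ca(s) → 2 Ag(s) + Ca²⁺(aq); Q = [Ca²⁺]^1/[Ag⁺]^2.
From E = E° − (0.0592/n) log Q: log Q = (E° − E)·n/0.0592 = (+3.69 − (+3.700))·2/0.0592 = -0.3378.
So 2·log[Ag⁺] = 1·log(0.0156) − log Q = -1.8069 − (-0.3378) = -1.4691; log[Ag⁺] = -1.4691 / 2 = -0.7346; [Ag⁺] = 10^(-0.7346) ≈ 0.18 M.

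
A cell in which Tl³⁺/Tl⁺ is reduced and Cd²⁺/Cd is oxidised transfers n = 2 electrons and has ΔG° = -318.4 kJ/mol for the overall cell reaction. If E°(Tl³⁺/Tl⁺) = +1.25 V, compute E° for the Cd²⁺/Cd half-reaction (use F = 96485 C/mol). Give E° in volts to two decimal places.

E°cell = −ΔG°/(nF) = −(-318.4×10³)/((2)(96485)) = +1.650 V.
Since Tl³⁺/Tl⁺ is the cathode and Cd²⁺/Cd the anode, E°cell = E°(Tl³⁺/Tl⁺) − E°(Cd²⁺/Cd).
So E°(Cd²⁺/Cd) = E°(Tl³⁺/Tl⁺) − E°cell = (+1.25) − (+1.650) = -0.40 V.

-0.40 V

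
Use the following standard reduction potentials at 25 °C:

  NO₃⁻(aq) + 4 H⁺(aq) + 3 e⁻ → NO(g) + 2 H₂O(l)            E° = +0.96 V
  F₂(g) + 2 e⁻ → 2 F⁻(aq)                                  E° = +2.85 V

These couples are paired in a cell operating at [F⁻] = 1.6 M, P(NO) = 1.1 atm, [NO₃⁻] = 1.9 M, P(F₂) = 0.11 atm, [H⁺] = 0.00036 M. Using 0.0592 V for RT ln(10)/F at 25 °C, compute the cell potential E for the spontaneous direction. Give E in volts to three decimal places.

+2.117 V

F₂/F⁻ is the cathode (higher E°), NO₃⁻/NO the anode: E°cell = +2.85 − (+0.96) = +1.89 V, n = 6.
Overall: 3 F₂(g) + 2 NO(g) + 4 H₂O(l) → 6 F⁻(aq) + 2 NO₃⁻(aq) + 8 H⁺(aq)
Q = [F⁻]^6·[NO₃⁻]^2·[H⁺]^8 / (P(F₂)^3·P(NO)^2); log Q = -22.974.
E = E° − (0.0592/n) log Q = +1.89 − (0.0592/6)(-22.974) = +2.117 V.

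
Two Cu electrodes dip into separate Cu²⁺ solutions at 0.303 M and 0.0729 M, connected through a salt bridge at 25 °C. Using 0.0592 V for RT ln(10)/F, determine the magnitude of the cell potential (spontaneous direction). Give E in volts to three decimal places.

For a concentration cell E°cell = 0. The 0.303 M side is the cathode (reduction is favoured where [Cu²⁺] is higher).
With n = 2, E = −(0.0592/2) log([Cu²⁺]ₐₙ/[Cu²⁺]꜀ₐₜ) = −(0.0592/2) log(0.0729/0.303) = −(0.0592/2)(-0.619) = +0.018 V.

+0.018 V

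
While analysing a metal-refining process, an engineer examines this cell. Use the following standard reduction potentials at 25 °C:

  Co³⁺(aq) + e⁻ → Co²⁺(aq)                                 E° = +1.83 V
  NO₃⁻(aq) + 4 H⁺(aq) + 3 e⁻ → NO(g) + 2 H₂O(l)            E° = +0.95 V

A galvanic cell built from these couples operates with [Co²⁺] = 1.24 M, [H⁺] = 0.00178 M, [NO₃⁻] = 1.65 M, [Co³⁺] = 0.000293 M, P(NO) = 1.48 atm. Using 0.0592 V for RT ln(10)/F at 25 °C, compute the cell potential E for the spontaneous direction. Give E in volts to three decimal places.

+0.881 V

Co³⁺/Co²⁺ is the cathode (higher E°), NO₃⁻/NO the anode: E°cell = +1.83 − (+0.95) = +0.88 V, n = 3.
Overall: 3 Co³⁺(aq) + NO(g) + 2 H₂O(l) → 3 Co²⁺(aq) + NO₃⁻(aq) + 4 H⁺(aq)
Q = [Co²⁺]^3·[NO₃⁻]·[H⁺]^4 / ([Co³⁺]^3·P(NO)); log Q = -0.071.
E = E° − (0.0592/n) log Q = +0.88 − (0.0592/3)(-0.071) = +0.881 V.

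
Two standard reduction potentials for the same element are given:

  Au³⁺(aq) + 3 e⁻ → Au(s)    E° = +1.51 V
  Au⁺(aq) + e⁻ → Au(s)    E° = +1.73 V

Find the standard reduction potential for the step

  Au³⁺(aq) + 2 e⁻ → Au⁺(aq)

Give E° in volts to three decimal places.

+1.400 V

Sequential free energies add, so n₃E°₃ = n₁E°₁ + n₂E°₂.
With n₃ = 3, and the known step contributing 1×(+1.73) V, the unknown satisfies 2·E° = 3×(+1.51) − 1×(+1.73) = +2.800.
E° = +2.800 / 2 = +1.400 V.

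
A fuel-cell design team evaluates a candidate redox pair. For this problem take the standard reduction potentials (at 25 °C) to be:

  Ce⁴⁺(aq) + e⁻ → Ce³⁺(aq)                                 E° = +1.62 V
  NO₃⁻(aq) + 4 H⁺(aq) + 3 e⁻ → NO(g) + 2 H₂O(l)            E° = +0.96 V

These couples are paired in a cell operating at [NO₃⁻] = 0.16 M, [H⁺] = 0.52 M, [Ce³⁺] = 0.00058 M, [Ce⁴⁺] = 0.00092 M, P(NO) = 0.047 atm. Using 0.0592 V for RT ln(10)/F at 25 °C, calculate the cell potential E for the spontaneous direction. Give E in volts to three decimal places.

Ce⁴⁺/Ce³⁺ is the cathode (higher E°), NO₃⁻/NO the anode: E°cell = +1.62 − (+0.96) = +0.66 V, n = 3.
Overall: 3 Ce⁴⁺(aq) + NO(g) + 2 H₂O(l) → 3 Ce³⁺(aq) + NO₃⁻(aq) + 4 H⁺(aq)
Q = [Ce³⁺]^3·[NO₃⁻]·[H⁺]^4 / ([Ce⁴⁺]^3·P(NO)); log Q = -1.205.
E = E° − (0.0592/n) log Q = +0.66 − (0.0592/3)(-1.205) = +0.684 V.

+0.684 V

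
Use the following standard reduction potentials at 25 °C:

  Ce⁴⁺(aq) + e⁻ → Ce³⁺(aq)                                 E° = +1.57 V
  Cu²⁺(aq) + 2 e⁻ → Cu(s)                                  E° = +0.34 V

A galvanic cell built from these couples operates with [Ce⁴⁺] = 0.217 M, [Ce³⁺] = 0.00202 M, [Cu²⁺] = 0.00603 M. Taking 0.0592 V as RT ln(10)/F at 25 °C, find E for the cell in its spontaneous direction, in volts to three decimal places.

Ce⁴⁺/Ce³⁺ is the cathode (higher E°), Cu²⁺/Cu the anode: E°cell = +1.57 − (+0.34) = +1.23 V, n = 2.
Overall: 2 Ce⁴⁺(aq) + Cu(s) → 2 Ce³⁺(aq) + Cu²⁺(aq)
Q = [Ce³⁺]^2·[Cu²⁺] / ([Ce⁴⁺]^2); log Q = -6.282.
E = E° − (0.0592/n) log Q = +1.23 − (0.0592/2)(-6.282) = +1.416 V.

+1.416 V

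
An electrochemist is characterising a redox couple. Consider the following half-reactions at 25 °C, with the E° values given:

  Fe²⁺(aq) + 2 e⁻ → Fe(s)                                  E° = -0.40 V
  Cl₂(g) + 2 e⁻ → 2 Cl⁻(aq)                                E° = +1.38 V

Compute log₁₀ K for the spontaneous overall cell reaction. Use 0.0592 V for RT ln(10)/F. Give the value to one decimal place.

60.1

Cathode: Cl₂/Cl⁻; anode: Fe²⁺/Fe. E°cell = +1.78 V, n = 2.
log K = nE°cell / 0.0592 = (2)(+1.78) / 0.0592 = 60.1.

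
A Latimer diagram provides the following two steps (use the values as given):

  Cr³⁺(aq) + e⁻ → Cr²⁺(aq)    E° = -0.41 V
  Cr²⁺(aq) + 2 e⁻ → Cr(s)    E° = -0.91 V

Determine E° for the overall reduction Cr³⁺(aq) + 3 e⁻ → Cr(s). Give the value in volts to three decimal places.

-0.743 V

Adding the free-energy changes (−nFE°) of the two steps gives −n₃FE°₃ = −n₁FE°₁ − n₂FE°₂.
E°₃ = (1×-0.41 + 2×-0.91) / 3 = (-2.230) / 3 = -0.743 V.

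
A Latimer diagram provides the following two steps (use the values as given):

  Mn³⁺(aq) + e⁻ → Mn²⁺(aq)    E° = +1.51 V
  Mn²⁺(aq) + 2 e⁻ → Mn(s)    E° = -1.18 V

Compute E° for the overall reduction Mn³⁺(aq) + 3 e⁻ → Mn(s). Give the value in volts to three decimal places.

-0.283 V

Standard free energies of sequential steps add: ΔG°₃ = ΔG°₁ + ΔG°₂, so n₃E°₃ = n₁E°₁ + n₂E°₂.
E°₃ = (1×+1.51 + 2×-1.18) / 3 = (-0.850) / 3 = -0.283 V.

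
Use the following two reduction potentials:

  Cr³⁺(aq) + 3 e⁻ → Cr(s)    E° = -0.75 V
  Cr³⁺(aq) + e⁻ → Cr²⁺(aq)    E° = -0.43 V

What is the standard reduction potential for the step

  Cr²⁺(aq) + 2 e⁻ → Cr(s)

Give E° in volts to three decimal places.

Sequential free energies add, so n₃E°₃ = n₁E°₁ + n₂E°₂.
With n₃ = 3, and the known step contributing 1×(-0.43) V, the unknown satisfies 2·E° = 3×(-0.75) − 1×(-0.43) = -1.820.
E° = -1.820 / 2 = -0.910 V.

-0.910 V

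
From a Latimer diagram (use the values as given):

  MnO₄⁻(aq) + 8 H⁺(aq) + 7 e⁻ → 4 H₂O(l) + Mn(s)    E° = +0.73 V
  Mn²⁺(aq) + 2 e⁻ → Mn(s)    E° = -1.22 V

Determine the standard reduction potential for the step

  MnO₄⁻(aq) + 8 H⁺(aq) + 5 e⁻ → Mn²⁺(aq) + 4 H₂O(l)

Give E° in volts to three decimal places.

Sequential free energies add, so n₃E°₃ = n₁E°₁ + n₂E°₂.
With n₃ = 7, and the known step contributing 2×(-1.22) V, the unknown satisfies 5·E° = 7×(+0.73) − 2×(-1.22) = +7.550.
E° = +7.550 / 5 = +1.510 V.

+1.510 V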